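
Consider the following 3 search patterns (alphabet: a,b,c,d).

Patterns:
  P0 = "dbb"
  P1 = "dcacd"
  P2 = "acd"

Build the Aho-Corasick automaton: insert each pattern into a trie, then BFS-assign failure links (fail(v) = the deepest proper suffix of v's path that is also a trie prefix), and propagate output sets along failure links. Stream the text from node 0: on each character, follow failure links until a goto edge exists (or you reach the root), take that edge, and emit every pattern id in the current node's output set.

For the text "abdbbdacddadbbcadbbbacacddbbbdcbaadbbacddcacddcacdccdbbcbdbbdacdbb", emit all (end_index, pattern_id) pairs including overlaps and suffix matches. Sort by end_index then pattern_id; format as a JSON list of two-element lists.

Build automaton:
Trie (insert patterns):
  0='ε' goto a→8 d→1
  1='d' goto b→2 c→4
  2='db' goto b→3
  3='dbb' goto ·  ←P0
  4='dc' goto a→5
  5='dca' goto c→6
  6='dcac' goto d→7
  7='dcacd' goto ·  ←P1
  8='a' goto c→9
  9='ac' goto d→10
  10='acd' goto ·  ←P2

BFS fail/out derivation:
  n1('d'): parent n0 fail=0; on 'd' 0 → fail=0;  out ∅∪∅=∅
  n8('a'): parent n0 fail=0; on 'a' 0 → fail=0;  out ∅∪∅=∅
  n2('db'): parent n1 fail=0; on 'b' 0 → fail=0;  out ∅∪∅=∅
  n4('dc'): parent n1 fail=0; on 'c' 0 → fail=0;  out ∅∪∅=∅
  n9('ac'): parent n8 fail=0; on 'c' 0 → fail=0;  out ∅∪∅=∅
  n3('dbb'): parent n2 fail=0; on 'b' 0 → fail=0;  out {0}∪∅={0}
  n5('dca'): parent n4 fail=0; on 'a' 0 → fail=8;  out ∅∪∅=∅
  n10('acd'): parent n9 fail=0; on 'd' 0 → fail=1;  out {2}∪∅={2}
  n6('dcac'): parent n5 fail=8; on 'c' 8 → fail=9;  out ∅∪∅=∅
  n7('dcacd'): parent n6 fail=9; on 'd' 9 → fail=10;  out {1}∪{2}={1,2}

Scan:
[0] read 'a'  n0⇒n8
[1] read 'b'  n8⇒n0 (fail-walked)
[2] read 'd'  n0⇒n1
[3] read 'b'  n1⇒n2
[4] read 'b'  n2⇒n3  ** P0@[2:4]
[5] read 'd'  n3⇒n1 (fail-walked)
[6] read 'a'  n1⇒n8 (fail-walked)
[7] read 'c'  n8⇒n9
[8] read 'd'  n9⇒n10  ** P2@[6:8]
[9] read 'd'  n10⇒n1 (fail-walked)
[10] read 'a'  n1⇒n8 (fail-walked)
[11] read 'd'  n8⇒n1 (fail-walked)
[12] read 'b'  n1⇒n2
[13] read 'b'  n2⇒n3  ** P0@[11:13]
[14] read 'c'  n3⇒n0 (fail-walked)
[15] read 'a'  n0⇒n8
[16] read 'd'  n8⇒n1 (fail-walked)
[17] read 'b'  n1⇒n2
[18] read 'b'  n2⇒n3  ** P0@[16:18]
[19] read 'b'  n3⇒n0 (fail-walked)
[20] read 'a'  n0⇒n8
[21] read 'c'  n8⇒n9
[22] read 'a'  n9⇒n8 (fail-walked)
[23] read 'c'  n8⇒n9
[24] read 'd'  n9⇒n10  ** P2@[22:24]
[25] read 'd'  n10⇒n1 (fail-walked)
[26] read 'b'  n1⇒n2
[27] read 'b'  n2⇒n3  ** P0@[25:27]
[28] read 'b'  n3⇒n0 (fail-walked)
[29] read 'd'  n0⇒n1
[30] read 'c'  n1⇒n4
[31] read 'b'  n4⇒n0 (fail-walked)
[32] read 'a'  n0⇒n8
[33] read 'a'  n8⇒n8 (fail-walked)
[34] read 'd'  n8⇒n1 (fail-walked)
[35] read 'b'  n1⇒n2
[36] read 'b'  n2⇒n3  ** P0@[34:36]
[37] read 'a'  n3⇒n8 (fail-walked)
[38] read 'c'  n8⇒n9
[39] read 'd'  n9⇒n10  ** P2@[37:39]
[40] read 'd'  n10⇒n1 (fail-walked)
[41] read 'c'  n1⇒n4
[42] read 'a'  n4⇒n5
[43] read 'c'  n5⇒n6
[44] read 'd'  n6⇒n7  ** P1@[40:44],P2@[42:44]
[45] read 'd'  n7⇒n1 (fail-walked)
[46] read 'c'  n1⇒n4
[47] read 'a'  n4⇒n5
[48] read 'c'  n5⇒n6
[49] read 'd'  n6⇒n7  ** P1@[45:49],P2@[47:49]
[50] read 'c'  n7⇒n4 (fail-walked)
[51] read 'c'  n4⇒n0 (fail-walked)
[52] read 'd'  n0⇒n1
[53] read 'b'  n1⇒n2
[54] read 'b'  n2⇒n3  ** P0@[52:54]
[55] read 'c'  n3⇒n0 (fail-walked)
[56] read 'b'  n0⇒n0
[57] read 'd'  n0⇒n1
[58] read 'b'  n1⇒n2
[59] read 'b'  n2⇒n3  ** P0@[57:59]
[60] read 'd'  n3⇒n1 (fail-walked)
[61] read 'a'  n1⇒n8 (fail-walked)
[62] read 'c'  n8⇒n9
[63] read 'd'  n9⇒n10  ** P2@[61:63]
[64] read 'b'  n10⇒n2 (fail-walked)
[65] read 'b'  n2⇒n3  ** P0@[63:65]

Matches: [[4,0],[8,2],[13,0],[18,0],[24,2],[27,0],[36,0],[39,2],[44,1],[44,2],[49,1],[49,2],[54,0],[59,0],[63,2],[65,0]]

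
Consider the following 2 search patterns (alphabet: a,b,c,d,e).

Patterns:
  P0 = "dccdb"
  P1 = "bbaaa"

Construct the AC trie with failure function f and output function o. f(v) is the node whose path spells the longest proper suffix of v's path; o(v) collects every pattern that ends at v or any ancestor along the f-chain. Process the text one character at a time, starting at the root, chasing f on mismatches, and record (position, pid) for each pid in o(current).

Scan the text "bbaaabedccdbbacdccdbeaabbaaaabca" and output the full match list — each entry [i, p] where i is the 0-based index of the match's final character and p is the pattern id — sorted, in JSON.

Build automaton:
Trie (insert patterns):
  n0 'ε': b→6 d→1
  n1 'd': c→2
  n2 'dc': c→3
  n3 'dcc': d→4
  n4 'dccd': b→5
  n5 'dccdb': ·  [P0 ends]
  n6 'b': b→7
  n7 'bb': a→8
  n8 'bba': a→9
  n9 'bbaa': a→10
  n10 'bbaaa': ·  [P1 ends]

BFS fail/out derivation:
  n1('d'): parent n0 fail=0; on 'd' 0 → fail=0;  out ∅∪∅=∅
  n6('b'): parent n0 fail=0; on 'b' 0 → fail=0;  out ∅∪∅=∅
  n2('dc'): parent n1 fail=0; on 'c' 0 → fail=0;  out ∅∪∅=∅
  n7('bb'): parent n6 fail=0; on 'b' 0 → fail=6;  out ∅∪∅=∅
  n3('dcc'): parent n2 fail=0; on 'c' 0 → fail=0;  out ∅∪∅=∅
  n8('bba'): parent n7 fail=6; on 'a' 6→0 → fail=0;  out ∅∪∅=∅
  n4('dccd'): parent n3 fail=0; on 'd' 0 → fail=1;  out ∅∪∅=∅
  n9('bbaa'): parent n8 fail=0; on 'a' 0 → fail=0;  out ∅∪∅=∅
  n5('dccdb'): parent n4 fail=1; on 'b' 1→0 → fail=6;  out {0}∪∅={0}
  n10('bbaaa'): parent n9 fail=0; on 'a' 0 → fail=0;  out {1}∪∅={1}

Run:
i=0 'b': node 0→6
i=1 'b': node 6→7
i=2 'a': node 7→8
i=3 'a': node 8→9
i=4 'a': node 9→10  ** P1@[0:4]
i=5 'b': node 10→6 (via fail)
i=6 'e': node 6→0 (via fail)
i=7 'd': node 0→1
i=8 'c': node 1→2
i=9 'c': node 2→3
i=10 'd': node 3→4
i=11 'b': node 4→5  ** P0@[7:11]
i=12 'b': node 5→7 (via fail)
i=13 'a': node 7→8
i=14 'c': node 8→0 (via fail)
i=15 'd': node 0→1
i=16 'c': node 1→2
i=17 'c': node 2→3
i=18 'd': node 3→4
i=19 'b': node 4→5  ** P0@[15:19]
i=20 'e': node 5→0 (via fail)
i=21 'a': node 0→0
i=22 'a': node 0→0
i=23 'b': node 0→6
i=24 'b': node 6→7
i=25 'a': node 7→8
i=26 'a': node 8→9
i=27 'a': node 9→10  ** P1@[23:27]
i=28 'a': node 10→0 (via fail)
i=29 'b': node 0→6
i=30 'c': node 6→0 (via fail)
i=31 'a': node 0→0

Matches: [[4,1],[11,0],[19,0],[27,1]]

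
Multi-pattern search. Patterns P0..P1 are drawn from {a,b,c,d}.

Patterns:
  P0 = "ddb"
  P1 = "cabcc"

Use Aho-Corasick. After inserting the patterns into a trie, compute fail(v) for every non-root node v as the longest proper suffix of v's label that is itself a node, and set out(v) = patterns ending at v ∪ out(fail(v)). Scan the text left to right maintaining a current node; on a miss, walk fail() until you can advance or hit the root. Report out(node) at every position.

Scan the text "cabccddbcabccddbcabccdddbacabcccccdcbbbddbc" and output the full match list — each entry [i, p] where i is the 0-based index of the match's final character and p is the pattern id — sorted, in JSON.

Construct AC machine:
Trie nodes:
  0='ε' goto c→4 d→1
  1='d' goto d→2
  2='dd' goto b→3
  3='ddb' goto ·  [P0 ends]
  4='c' goto a→5
  5='ca' goto b→6
  6='cab' goto c→7
  7='cabc' goto c→8
  8='cabcc' goto ·  [P1 ends]

Failure links (BFS by depth):
  n1('d'): parent n0 fail=0; on 'd' 0 → fail=0;  out ∅∪∅=∅
  n4('c'): parent n0 fail=0; on 'c' 0 → fail=0;  out ∅∪∅=∅
  n2('dd'): parent n1 fail=0; on 'd' 0 → fail=1;  out ∅∪∅=∅
  n5('ca'): parent n4 fail=0; on 'a' 0 → fail=0;  out ∅∪∅=∅
  n3('ddb'): parent n2 fail=1; on 'b' 1→0 → fail=0;  out {0}∪∅={0}
  n6('cab'): parent n5 fail=0; on 'b' 0 → fail=0;  out ∅∪∅=∅
  n7('cabc'): parent n6 fail=0; on 'c' 0 → fail=4;  out ∅∪∅=∅
  n8('cabcc'): parent n7 fail=4; on 'c' 4→0 → fail=4;  out {1}∪∅={1}

Run:
pos 0 'c': at 4
pos 1 'a': at 5
pos 2 'b': at 6
pos 3 'c': at 7
pos 4 'c': at 8  → match P1@[0:4]
pos 5 'd': at 1 (via fail)
pos 6 'd': at 2
pos 7 'b': at 3  → match P0@[5:7]
pos 8 'c': at 4 (via fail)
pos 9 'a': at 5
pos 10 'b': at 6
pos 11 'c': at 7
pos 12 'c': at 8  → match P1@[8:12]
pos 13 'd': at 1 (via fail)
pos 14 'd': at 2
pos 15 'b': at 3  → match P0@[13:15]
pos 16 'c': at 4 (via fail)
pos 17 'a': at 5
pos 18 'b': at 6
pos 19 'c': at 7
pos 20 'c': at 8  → match P1@[16:20]
pos 21 'd': at 1 (via fail)
pos 22 'd': at 2
pos 23 'd': at 2 (via fail)
pos 24 'b': at 3  → match P0@[22:24]
pos 25 'a': at 0 (via fail)
pos 26 'c': at 4
pos 27 'a': at 5
pos 28 'b': at 6
pos 29 'c': at 7
pos 30 'c': at 8  → match P1@[26:30]
pos 31 'c': at 4 (via fail)
pos 32 'c': at 4 (via fail)
pos 33 'c': at 4 (via fail)
pos 34 'd': at 1 (via fail)
pos 35 'c': at 4 (via fail)
pos 36 'b': at 0 (via fail)
pos 37 'b': at 0
pos 38 'b': at 0
pos 39 'd': at 1
pos 40 'd': at 2
pos 41 'b': at 3  → match P0@[39:41]
pos 42 'c': at 4 (via fail)

Result: [[4,1],[7,0],[12,1],[15,0],[20,1],[24,0],[30,1],[41,0]]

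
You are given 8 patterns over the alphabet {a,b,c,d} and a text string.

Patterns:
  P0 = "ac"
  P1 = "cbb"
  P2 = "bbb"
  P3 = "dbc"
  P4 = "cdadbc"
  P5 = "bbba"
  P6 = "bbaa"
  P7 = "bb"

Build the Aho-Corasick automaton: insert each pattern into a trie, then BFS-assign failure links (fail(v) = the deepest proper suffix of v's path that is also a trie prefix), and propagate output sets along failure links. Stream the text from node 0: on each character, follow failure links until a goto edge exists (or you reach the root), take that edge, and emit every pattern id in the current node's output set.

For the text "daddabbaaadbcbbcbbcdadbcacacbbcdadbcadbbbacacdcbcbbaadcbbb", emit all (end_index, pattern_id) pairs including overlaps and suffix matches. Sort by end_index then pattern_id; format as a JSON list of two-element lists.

Construct AC machine:
Trie (insert patterns):
  0='ε' goto a→1 b→6 c→3 d→9
  1='a' goto c→2
  2='ac' goto ·  [P0 ends]
  3='c' goto b→4 d→12
  4='cb' goto b→5
  5='cbb' goto ·  [P1 ends]
  6='b' goto b→7
  7='bb' goto a→18 b→8  [P7 ends]
  8='bbb' goto a→17  [P2 ends]
  9='d' goto b→10
  10='db' goto c→11
  11='dbc' goto ·  [P3 ends]
  12='cd' goto a→13
  13='cda' goto d→14
  14='cdad' goto b→15
  15='cdadb' goto c→16
  16='cdadbc' goto ·  [P4 ends]
  17='bbba' goto ·  [P5 ends]
  18='bba' goto a→19
  19='bbaa' goto ·  [P6 ends]

Failure links (BFS by depth):
  fail(1) 'a': from fail(0)=0 chase 'a': 0 ⇒ 0;  out=∅∪out(0)=∅
  fail(3) 'c': from fail(0)=0 chase 'c': 0 ⇒ 0;  out=∅∪out(0)=∅
  fail(6) 'b': from fail(0)=0 chase 'b': 0 ⇒ 0;  out=∅∪out(0)=∅
  fail(9) 'd': from fail(0)=0 chase 'd': 0 ⇒ 0;  out=∅∪out(0)=∅
  fail(2) 'ac': from fail(1)=0 chase 'c': 0 ⇒ 3;  out={0}∪out(3)={0}
  fail(4) 'cb': from fail(3)=0 chase 'b': 0 ⇒ 6;  out=∅∪out(6)=∅
  fail(7) 'bb': from fail(6)=0 chase 'b': 0 ⇒ 6;  out={7}∪out(6)={7}
  fail(10) 'db': from fail(9)=0 chase 'b': 0 ⇒ 6;  out=∅∪out(6)=∅
  fail(12) 'cd': from fail(3)=0 chase 'd': 0 ⇒ 9;  out=∅∪out(9)=∅
  fail(5) 'cbb': from fail(4)=6 chase 'b': 6 ⇒ 7;  out={1}∪out(7)={1,7}
  fail(8) 'bbb': from fail(7)=6 chase 'b': 6 ⇒ 7;  out={2}∪out(7)={2,7}
  fail(11) 'dbc': from fail(10)=6 chase 'c': 6→0 ⇒ 3;  out={3}∪out(3)={3}
  fail(13) 'cda': from fail(12)=9 chase 'a': 9→0 ⇒ 1;  out=∅∪out(1)=∅
  fail(18) 'bba': from fail(7)=6 chase 'a': 6→0 ⇒ 1;  out=∅∪out(1)=∅
  fail(14) 'cdad': from fail(13)=1 chase 'd': 1→0 ⇒ 9;  out=∅∪out(9)=∅
  fail(17) 'bbba': from fail(8)=7 chase 'a': 7 ⇒ 18;  out={5}∪out(18)={5}
  fail(19) 'bbaa': from fail(18)=1 chase 'a': 1→0 ⇒ 1;  out={6}∪out(1)={6}
  fail(15) 'cdadb': from fail(14)=9 chase 'b': 9 ⇒ 10;  out=∅∪out(10)=∅
  fail(16) 'cdadbc': from fail(15)=10 chase 'c': 10 ⇒ 11;  out={4}∪out(11)={3,4}

Text stream:
[0] read 'd'  n0⇒n9
[1] read 'a'  n9⇒n1 (fail-walked)
[2] read 'd'  n1⇒n9 (fail-walked)
[3] read 'd'  n9⇒n9 (fail-walked)
[4] read 'a'  n9⇒n1 (fail-walked)
[5] read 'b'  n1⇒n6 (fail-walked)
[6] read 'b'  n6⇒n7  emit P7@[5:6]
[7] read 'a'  n7⇒n18
[8] read 'a'  n18⇒n19  emit P6@[5:8]
[9] read 'a'  n19⇒n1 (fail-walked)
[10] read 'd'  n1⇒n9 (fail-walked)
[11] read 'b'  n9⇒n10
[12] read 'c'  n10⇒n11  emit P3@[10:12]
[13] read 'b'  n11⇒n4 (fail-walked)
[14] read 'b'  n4⇒n5  emit P1@[12:14],P7@[13:14]
[15] read 'c'  n5⇒n3 (fail-walked)
[16] read 'b'  n3⇒n4
[17] read 'b'  n4⇒n5  emit P1@[15:17],P7@[16:17]
[18] read 'c'  n5⇒n3 (fail-walked)
[19] read 'd'  n3⇒n12
[20] read 'a'  n12⇒n13
[21] read 'd'  n13⇒n14
[22] read 'b'  n14⇒n15
[23] read 'c'  n15⇒n16  emit P3@[21:23],P4@[18:23]
[24] read 'a'  n16⇒n1 (fail-walked)
[25] read 'c'  n1⇒n2  emit P0@[24:25]
[26] read 'a'  n2⇒n1 (fail-walked)
[27] read 'c'  n1⇒n2  emit P0@[26:27]
[28] read 'b'  n2⇒n4 (fail-walked)
[29] read 'b'  n4⇒n5  emit P1@[27:29],P7@[28:29]
[30] read 'c'  n5⇒n3 (fail-walked)
[31] read 'd'  n3⇒n12
[32] read 'a'  n12⇒n13
[33] read 'd'  n13⇒n14
[34] read 'b'  n14⇒n15
[35] read 'c'  n15⇒n16  emit P3@[33:35],P4@[30:35]
[36] read 'a'  n16⇒n1 (fail-walked)
[37] read 'd'  n1⇒n9 (fail-walked)
[38] read 'b'  n9⇒n10
[39] read 'b'  n10⇒n7 (fail-walked)  emit P7@[38:39]
[40] read 'b'  n7⇒n8  emit P2@[38:40],P7@[39:40]
[41] read 'a'  n8⇒n17  emit P5@[38:41]
[42] read 'c'  n17⇒n2 (fail-walked)  emit P0@[41:42]
[43] read 'a'  n2⇒n1 (fail-walked)
[44] read 'c'  n1⇒n2  emit P0@[43:44]
[45] read 'd'  n2⇒n12 (fail-walked)
[46] read 'c'  n12⇒n3 (fail-walked)
[47] read 'b'  n3⇒n4
[48] read 'c'  n4⇒n3 (fail-walked)
[49] read 'b'  n3⇒n4
[50] read 'b'  n4⇒n5  emit P1@[48:50],P7@[49:50]
[51] read 'a'  n5⇒n18 (fail-walked)
[52] read 'a'  n18⇒n19  emit P6@[49:52]
[53] read 'd'  n19⇒n9 (fail-walked)
[54] read 'c'  n9⇒n3 (fail-walked)
[55] read 'b'  n3⇒n4
[56] read 'b'  n4⇒n5  emit P1@[54:56],P7@[55:56]
[57] read 'b'  n5⇒n8 (fail-walked)  emit P2@[55:57],P7@[56:57]

All matches (sorted): [[6,7],[8,6],[12,3],[14,1],[14,7],[17,1],[17,7],[23,3],[23,4],[25,0],[27,0],[29,1],[29,7],[35,3],[35,4],[39,7],[40,2],[40,7],[41,5],[42,0],[44,0],[50,1],[50,7],[52,6],[56,1],[56,7],[57,2],[57,7]]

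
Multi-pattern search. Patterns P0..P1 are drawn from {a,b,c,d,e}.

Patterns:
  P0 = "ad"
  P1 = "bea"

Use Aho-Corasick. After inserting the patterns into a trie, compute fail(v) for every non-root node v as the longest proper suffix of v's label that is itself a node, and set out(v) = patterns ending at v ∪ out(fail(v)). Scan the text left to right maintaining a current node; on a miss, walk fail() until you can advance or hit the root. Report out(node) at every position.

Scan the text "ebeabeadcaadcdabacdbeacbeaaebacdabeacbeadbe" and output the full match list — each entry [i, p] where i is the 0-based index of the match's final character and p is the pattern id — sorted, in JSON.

Build automaton:
Trie (insert patterns):
  n0 'ε': a→1 b→3
  n1 'a': d→2
  n2 'ad': ·  [P0 ends]
  n3 'b': e→4
  n4 'be': a→5
  n5 'bea': ·  [P1 ends]

Failure links (BFS by depth):
  n1('a'): parent n0 fail=0; on 'a' 0 → fail=0;  out ∅∪∅=∅
  n3('b'): parent n0 fail=0; on 'b' 0 → fail=0;  out ∅∪∅=∅
  n2('ad'): parent n1 fail=0; on 'd' 0 → fail=0;  out {0}∪∅={0}
  n4('be'): parent n3 fail=0; on 'e' 0 → fail=0;  out ∅∪∅=∅
  n5('bea'): parent n4 fail=0; on 'a' 0 → fail=1;  out {1}∪∅={1}

Text stream:
[0] read 'e'  n0⇒n0
[1] read 'b'  n0⇒n3
[2] read 'e'  n3⇒n4
[3] read 'a'  n4⇒n5  → match P1@[1:3]
[4] read 'b'  n5⇒n3 (via fail)
[5] read 'e'  n3⇒n4
[6] read 'a'  n4⇒n5  → match P1@[4:6]
[7] read 'd'  n5⇒n2 (via fail)  → match P0@[6:7]
[8] read 'c'  n2⇒n0 (via fail)
[9] read 'a'  n0⇒n1
[10] read 'a'  n1⇒n1 (via fail)
[11] read 'd'  n1⇒n2  → match P0@[10:11]
[12] read 'c'  n2⇒n0 (via fail)
[13] read 'd'  n0⇒n0
[14] read 'a'  n0⇒n1
[15] read 'b'  n1⇒n3 (via fail)
[16] read 'a'  n3⇒n1 (via fail)
[17] read 'c'  n1⇒n0 (via fail)
[18] read 'd'  n0⇒n0
[19] read 'b'  n0⇒n3
[20] read 'e'  n3⇒n4
[21] read 'a'  n4⇒n5  → match P1@[19:21]
[22] read 'c'  n5⇒n0 (via fail)
[23] read 'b'  n0⇒n3
[24] read 'e'  n3⇒n4
[25] read 'a'  n4⇒n5  → match P1@[23:25]
[26] read 'a'  n5⇒n1 (via fail)
[27] read 'e'  n1⇒n0 (via fail)
[28] read 'b'  n0⇒n3
[29] read 'a'  n3⇒n1 (via fail)
[30] read 'c'  n1⇒n0 (via fail)
[31] read 'd'  n0⇒n0
[32] read 'a'  n0⇒n1
[33] read 'b'  n1⇒n3 (via fail)
[34] read 'e'  n3⇒n4
[35] read 'a'  n4⇒n5  → match P1@[33:35]
[36] read 'c'  n5⇒n0 (via fail)
[37] read 'b'  n0⇒n3
[38] read 'e'  n3⇒n4
[39] read 'a'  n4⇒n5  → match P1@[37:39]
[40] read 'd'  n5⇒n2 (via fail)  → match P0@[39:40]
[41] read 'b'  n2⇒n3 (via fail)
[42] read 'e'  n3⇒n4

Result: [[3,1],[6,1],[7,0],[11,0],[21,1],[25,1],[35,1],[39,1],[40,0]]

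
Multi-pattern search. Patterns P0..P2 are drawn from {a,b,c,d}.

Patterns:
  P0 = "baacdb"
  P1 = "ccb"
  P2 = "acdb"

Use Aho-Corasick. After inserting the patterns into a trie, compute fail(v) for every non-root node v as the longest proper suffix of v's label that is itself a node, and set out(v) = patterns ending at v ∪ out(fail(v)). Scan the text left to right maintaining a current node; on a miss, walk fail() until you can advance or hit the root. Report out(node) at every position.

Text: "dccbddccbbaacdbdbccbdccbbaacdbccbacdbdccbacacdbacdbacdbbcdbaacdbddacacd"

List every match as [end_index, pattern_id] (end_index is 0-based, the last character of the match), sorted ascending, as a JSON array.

Construct AC machine:
Trie (insert patterns):
  n0 'ε': a→10 b→1 c→7
  n1 'b': a→2
  n2 'ba': a→3
  n3 'baa': c→4
  n4 'baac': d→5
  n5 'baacd': b→6
  n6 'baacdb': ·  [P0 ends]
  n7 'c': c→8
  n8 'cc': b→9
  n9 'ccb': ·  [P1 ends]
  n10 'a': c→11
  n11 'ac': d→12
  n12 'acd': b→13
  n13 'acdb': ·  [P2 ends]

BFS fail/out derivation:
  n1('b'): parent n0 fail=0; on 'b' 0 → fail=0;  out ∅∪∅=∅
  n7('c'): parent n0 fail=0; on 'c' 0 → fail=0;  out ∅∪∅=∅
  n10('a'): parent n0 fail=0; on 'a' 0 → fail=0;  out ∅∪∅=∅
  n2('ba'): parent n1 fail=0; on 'a' 0 → fail=10;  out ∅∪∅=∅
  n8('cc'): parent n7 fail=0; on 'c' 0 → fail=7;  out ∅∪∅=∅
  n11('ac'): parent n10 fail=0; on 'c' 0 → fail=7;  out ∅∪∅=∅
  n3('baa'): parent n2 fail=10; on 'a' 10→0 → fail=10;  out ∅∪∅=∅
  n9('ccb'): parent n8 fail=7; on 'b' 7→0 → fail=1;  out {1}∪∅={1}
  n12('acd'): parent n11 fail=7; on 'd' 7→0 → fail=0;  out ∅∪∅=∅
  n4('baac'): parent n3 fail=10; on 'c' 10 → fail=11;  out ∅∪∅=∅
  n13('acdb'): parent n12 fail=0; on 'b' 0 → fail=1;  out {2}∪∅={2}
  n5('baacd'): parent n4 fail=11; on 'd' 11 → fail=12;  out ∅∪∅=∅
  n6('baacdb'): parent n5 fail=12; on 'b' 12 → fail=13;  out {0}∪{2}={0,2}

Run:
i=0 'd': node 0→0
i=1 'c': node 0→7
i=2 'c': node 7→8
i=3 'b': node 8→9  emit P1@[1:3]
i=4 'd': node 9→0 ·f
i=5 'd': node 0→0
i=6 'c': node 0→7
i=7 'c': node 7→8
i=8 'b': node 8→9  emit P1@[6:8]
i=9 'b': node 9→1 ·f
i=10 'a': node 1→2
i=11 'a': node 2→3
i=12 'c': node 3→4
i=13 'd': node 4→5
i=14 'b': node 5→6  emit P0@[9:14],P2@[11:14]
i=15 'd': node 6→0 ·f
i=16 'b': node 0→1
i=17 'c': node 1→7 ·f
i=18 'c': node 7→8
i=19 'b': node 8→9  emit P1@[17:19]
i=20 'd': node 9→0 ·f
i=21 'c': node 0→7
i=22 'c': node 7→8
i=23 'b': node 8→9  emit P1@[21:23]
i=24 'b': node 9→1 ·f
i=25 'a': node 1→2
i=26 'a': node 2→3
i=27 'c': node 3→4
i=28 'd': node 4→5
i=29 'b': node 5→6  emit P0@[24:29],P2@[26:29]
i=30 'c': node 6→7 ·f
i=31 'c': node 7→8
i=32 'b': node 8→9  emit P1@[30:32]
i=33 'a': node 9→2 ·f
i=34 'c': node 2→11 ·f
i=35 'd': node 11→12
i=36 'b': node 12→13  emit P2@[33:36]
i=37 'd': node 13→0 ·f
i=38 'c': node 0→7
i=39 'c': node 7→8
i=40 'b': node 8→9  emit P1@[38:40]
i=41 'a': node 9→2 ·f
i=42 'c': node 2→11 ·f
i=43 'a': node 11→10 ·f
i=44 'c': node 10→11
i=45 'd': node 11→12
i=46 'b': node 12→13  emit P2@[43:46]
i=47 'a': node 13→2 ·f
i=48 'c': node 2→11 ·f
i=49 'd': node 11→12
i=50 'b': node 12→13  emit P2@[47:50]
i=51 'a': node 13→2 ·f
i=52 'c': node 2→11 ·f
i=53 'd': node 11→12
i=54 'b': node 12→13  emit P2@[51:54]
i=55 'b': node 13→1 ·f
i=56 'c': node 1→7 ·f
i=57 'd': node 7→0 ·f
i=58 'b': node 0→1
i=59 'a': node 1→2
i=60 'a': node 2→3
i=61 'c': node 3→4
i=62 'd': node 4→5
i=63 'b': node 5→6  emit P0@[58:63],P2@[60:63]
i=64 'd': node 6→0 ·f
i=65 'd': node 0→0
i=66 'a': node 0→10
i=67 'c': node 10→11
i=68 'a': node 11→10 ·f
i=69 'c': node 10→11
i=70 'd': node 11→12

All matches (sorted): [[3,1],[8,1],[14,0],[14,2],[19,1],[23,1],[29,0],[29,2],[32,1],[36,2],[40,1],[46,2],[50,2],[54,2],[63,0],[63,2]]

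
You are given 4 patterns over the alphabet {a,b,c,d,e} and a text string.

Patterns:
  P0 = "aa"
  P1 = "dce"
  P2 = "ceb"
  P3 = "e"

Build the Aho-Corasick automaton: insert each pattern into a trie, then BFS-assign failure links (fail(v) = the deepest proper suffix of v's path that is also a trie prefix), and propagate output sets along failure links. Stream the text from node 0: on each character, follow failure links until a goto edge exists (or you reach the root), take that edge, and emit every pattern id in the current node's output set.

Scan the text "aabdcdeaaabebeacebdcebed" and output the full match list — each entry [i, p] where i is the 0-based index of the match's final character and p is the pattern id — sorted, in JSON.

Build:
Trie nodes:
  0='ε' goto a→1 c→6 d→3 e→9
  1='a' goto a→2
  2='aa' goto ·  [P0 ends]
  3='d' goto c→4
  4='dc' goto e→5
  5='dce' goto ·  [P1 ends]
  6='c' goto e→7
  7='ce' goto b→8
  8='ceb' goto ·  [P2 ends]
  9='e' goto ·  [P3 ends]

BFS fail/out derivation:
  n1('a'): parent n0 fail=0; on 'a' 0 → fail=0;  out ∅∪∅=∅
  n3('d'): parent n0 fail=0; on 'd' 0 → fail=0;  out ∅∪∅=∅
  n6('c'): parent n0 fail=0; on 'c' 0 → fail=0;  out ∅∪∅=∅
  n9('e'): parent n0 fail=0; on 'e' 0 → fail=0;  out {3}∪∅={3}
  n2('aa'): parent n1 fail=0; on 'a' 0 → fail=1;  out {0}∪∅={0}
  n4('dc'): parent n3 fail=0; on 'c' 0 → fail=6;  out ∅∪∅=∅
  n7('ce'): parent n6 fail=0; on 'e' 0 → fail=9;  out ∅∪{3}={3}
  n5('dce'): parent n4 fail=6; on 'e' 6 → fail=7;  out {1}∪{3}={1,3}
  n8('ceb'): parent n7 fail=9; on 'b' 9→0 → fail=0;  out {2}∪∅={2}

Run:
[0] read 'a'  n0⇒n1
[1] read 'a'  n1⇒n2  → match P0@[0:1]
[2] read 'b'  n2⇒n0 (fail-walked)
[3] read 'd'  n0⇒n3
[4] read 'c'  n3⇒n4
[5] read 'd'  n4⇒n3 (fail-walked)
[6] read 'e'  n3⇒n9 (fail-walked)  → match P3@[6:6]
[7] read 'a'  n9⇒n1 (fail-walked)
[8] read 'a'  n1⇒n2  → match P0@[7:8]
[9] read 'a'  n2⇒n2 (fail-walked)  → match P0@[8:9]
[10] read 'b'  n2⇒n0 (fail-walked)
[11] read 'e'  n0⇒n9  → match P3@[11:11]
[12] read 'b'  n9⇒n0 (fail-walked)
[13] read 'e'  n0⇒n9  → match P3@[13:13]
[14] read 'a'  n9⇒n1 (fail-walked)
[15] read 'c'  n1⇒n6 (fail-walked)
[16] read 'e'  n6⇒n7  → match P3@[16:16]
[17] read 'b'  n7⇒n8  → match P2@[15:17]
[18] read 'd'  n8⇒n3 (fail-walked)
[19] read 'c'  n3⇒n4
[20] read 'e'  n4⇒n5  → match P1@[18:20],P3@[20:20]
[21] read 'b'  n5⇒n8 (fail-walked)  → match P2@[19:21]
[22] read 'e'  n8⇒n9 (fail-walked)  → match P3@[22:22]
[23] read 'd'  n9⇒n3 (fail-walked)

All matches (sorted): [[1,0],[6,3],[8,0],[9,0],[11,3],[13,3],[16,3],[17,2],[20,1],[20,3],[21,2],[22,3]]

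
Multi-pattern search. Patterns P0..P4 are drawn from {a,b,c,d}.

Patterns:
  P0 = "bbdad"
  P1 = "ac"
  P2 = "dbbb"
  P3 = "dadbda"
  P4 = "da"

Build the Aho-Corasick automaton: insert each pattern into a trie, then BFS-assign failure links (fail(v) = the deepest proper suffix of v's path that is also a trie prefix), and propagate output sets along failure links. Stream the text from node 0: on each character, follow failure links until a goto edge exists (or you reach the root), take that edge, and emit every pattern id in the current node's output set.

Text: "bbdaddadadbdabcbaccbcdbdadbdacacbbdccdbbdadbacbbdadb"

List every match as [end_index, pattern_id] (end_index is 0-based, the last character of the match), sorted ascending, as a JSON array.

Build:
Trie nodes:
  n0 'ε': a→6 b→1 d→8
  n1 'b': b→2
  n2 'bb': d→3
  n3 'bbd': a→4
  n4 'bbda': d→5
  n5 'bbdad': ·  ←P0
  n6 'a': c→7
  n7 'ac': ·  ←P1
  n8 'd': a→12 b→9
  n9 'db': b→10
  n10 'dbb': b→11
  n11 'dbbb': ·  ←P2
  n12 'da': d→13  ←P4
  n13 'dad': b→14
  n14 'dadb': d→15
  n15 'dadbd': a→16
  n16 'dadbda': ·  ←P3

BFS fail/out derivation:
  fail(1) 'b': from fail(0)=0 chase 'b': 0 ⇒ 0;  out=∅∪out(0)=∅
  fail(6) 'a': from fail(0)=0 chase 'a': 0 ⇒ 0;  out=∅∪out(0)=∅
  fail(8) 'd': from fail(0)=0 chase 'd': 0 ⇒ 0;  out=∅∪out(0)=∅
  fail(2) 'bb': from fail(1)=0 chase 'b': 0 ⇒ 1;  out=∅∪out(1)=∅
  fail(7) 'ac': from fail(6)=0 chase 'c': 0 ⇒ 0;  out={1}∪out(0)={1}
  fail(9) 'db': from fail(8)=0 chase 'b': 0 ⇒ 1;  out=∅∪out(1)=∅
  fail(12) 'da': from fail(8)=0 chase 'a': 0 ⇒ 6;  out={4}∪out(6)={4}
  fail(3) 'bbd': from fail(2)=1 chase 'd': 1→0 ⇒ 8;  out=∅∪out(8)=∅
  fail(10) 'dbb': from fail(9)=1 chase 'b': 1 ⇒ 2;  out=∅∪out(2)=∅
  fail(13) 'dad': from fail(12)=6 chase 'd': 6→0 ⇒ 8;  out=∅∪out(8)=∅
  fail(4) 'bbda': from fail(3)=8 chase 'a': 8 ⇒ 12;  out=∅∪out(12)={4}
  fail(11) 'dbbb': from fail(10)=2 chase 'b': 2→1 ⇒ 2;  out={2}∪out(2)={2}
  fail(14) 'dadb': from fail(13)=8 chase 'b': 8 ⇒ 9;  out=∅∪out(9)=∅
  fail(5) 'bbdad': from fail(4)=12 chase 'd': 12 ⇒ 13;  out={0}∪out(13)={0}
  fail(15) 'dadbd': from fail(14)=9 chase 'd': 9→1→0 ⇒ 8;  out=∅∪out(8)=∅
  fail(16) 'dadbda': from fail(15)=8 chase 'a': 8 ⇒ 12;  out={3}∪out(12)={3,4}

Run:
[0] read 'b'  n0⇒n1
[1] read 'b'  n1⇒n2
[2] read 'd'  n2⇒n3
[3] read 'a'  n3⇒n4  emit P4@[2:3]
[4] read 'd'  n4⇒n5  emit P0@[0:4]
[5] read 'd'  n5⇒n8 ·f
[6] read 'a'  n8⇒n12  emit P4@[5:6]
[7] read 'd'  n12⇒n13
[8] read 'a'  n13⇒n12 ·f  emit P4@[7:8]
[9] read 'd'  n12⇒n13
[10] read 'b'  n13⇒n14
[11] read 'd'  n14⇒n15
[12] read 'a'  n15⇒n16  emit P3@[7:12],P4@[11:12]
[13] read 'b'  n16⇒n1 ·f
[14] read 'c'  n1⇒n0 ·f
[15] read 'b'  n0⇒n1
[16] read 'a'  n1⇒n6 ·f
[17] read 'c'  n6⇒n7  emit P1@[16:17]
[18] read 'c'  n7⇒n0 ·f
[19] read 'b'  n0⇒n1
[20] read 'c'  n1⇒n0 ·f
[21] read 'd'  n0⇒n8
[22] read 'b'  n8⇒n9
[23] read 'd'  n9⇒n8 ·f
[24] read 'a'  n8⇒n12  emit P4@[23:24]
[25] read 'd'  n12⇒n13
[26] read 'b'  n13⇒n14
[27] read 'd'  n14⇒n15
[28] read 'a'  n15⇒n16  emit P3@[23:28],P4@[27:28]
[29] read 'c'  n16⇒n7 ·f  emit P1@[28:29]
[30] read 'a'  n7⇒n6 ·f
[31] read 'c'  n6⇒n7  emit P1@[30:31]
[32] read 'b'  n7⇒n1 ·f
[33] read 'b'  n1⇒n2
[34] read 'd'  n2⇒n3
[35] read 'c'  n3⇒n0 ·f
[36] read 'c'  n0⇒n0
[37] read 'd'  n0⇒n8
[38] read 'b'  n8⇒n9
[39] read 'b'  n9⇒n10
[40] read 'd'  n10⇒n3 ·f
[41] read 'a'  n3⇒n4  emit P4@[40:41]
[42] read 'd'  n4⇒n5  emit P0@[38:42]
[43] read 'b'  n5⇒n14 ·f
[44] read 'a'  n14⇒n6 ·f
[45] read 'c'  n6⇒n7  emit P1@[44:45]
[46] read 'b'  n7⇒n1 ·f
[47] read 'b'  n1⇒n2
[48] read 'd'  n2⇒n3
[49] read 'a'  n3⇒n4  emit P4@[48:49]
[50] read 'd'  n4⇒n5  emit P0@[46:50]
[51] read 'b'  n5⇒n14 ·f

Matches: [[3,4],[4,0],[6,4],[8,4],[12,3],[12,4],[17,1],[24,4],[28,3],[28,4],[29,1],[31,1],[41,4],[42,0],[45,1],[49,4],[50,0]]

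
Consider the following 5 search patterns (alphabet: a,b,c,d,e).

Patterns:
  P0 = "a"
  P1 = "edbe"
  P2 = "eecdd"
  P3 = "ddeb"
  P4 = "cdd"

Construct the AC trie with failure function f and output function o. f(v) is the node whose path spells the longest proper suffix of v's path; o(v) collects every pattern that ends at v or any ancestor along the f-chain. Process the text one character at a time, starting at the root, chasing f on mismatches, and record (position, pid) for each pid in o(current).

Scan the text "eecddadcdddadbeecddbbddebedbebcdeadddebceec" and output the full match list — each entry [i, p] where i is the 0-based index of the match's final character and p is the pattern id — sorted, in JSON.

Build automaton:
Trie nodes:
  0='ε' goto a→1 c→14 d→10 e→2
  1='a' goto ·  ←P0
  2='e' goto d→3 e→6
  3='ed' goto b→4
  4='edb' goto e→5
  5='edbe' goto ·  ←P1
  6='ee' goto c→7
  7='eec' goto d→8
  8='eecd' goto d→9
  9='eecdd' goto ·  ←P2
  10='d' goto d→11
  11='dd' goto e→12
  12='dde' goto b→13
  13='ddeb' goto ·  ←P3
  14='c' goto d→15
  15='cd' goto d→16
  16='cdd' goto ·  ←P4

BFS fail/out derivation:
  n1('a'): parent n0 fail=0; on 'a' 0 → fail=0;  out {0}∪∅={0}
  n2('e'): parent n0 fail=0; on 'e' 0 → fail=0;  out ∅∪∅=∅
  n10('d'): parent n0 fail=0; on 'd' 0 → fail=0;  out ∅∪∅=∅
  n14('c'): parent n0 fail=0; on 'c' 0 → fail=0;  out ∅∪∅=∅
  n3('ed'): parent n2 fail=0; on 'd' 0 → fail=10;  out ∅∪∅=∅
  n6('ee'): parent n2 fail=0; on 'e' 0 → fail=2;  out ∅∪∅=∅
  n11('dd'): parent n10 fail=0; on 'd' 0 → fail=10;  out ∅∪∅=∅
  n15('cd'): parent n14 fail=0; on 'd' 0 → fail=10;  out ∅∪∅=∅
  n4('edb'): parent n3 fail=10; on 'b' 10→0 → fail=0;  out ∅∪∅=∅
  n7('eec'): parent n6 fail=2; on 'c' 2→0 → fail=14;  out ∅∪∅=∅
  n12('dde'): parent n11 fail=10; on 'e' 10→0 → fail=2;  out ∅∪∅=∅
  n16('cdd'): parent n15 fail=10; on 'd' 10 → fail=11;  out {4}∪∅={4}
  n5('edbe'): parent n4 fail=0; on 'e' 0 → fail=2;  out {1}∪∅={1}
  n8('eecd'): parent n7 fail=14; on 'd' 14 → fail=15;  out ∅∪∅=∅
  n13('ddeb'): parent n12 fail=2; on 'b' 2→0 → fail=0;  out {3}∪∅={3}
  n9('eecdd'): parent n8 fail=15; on 'd' 15 → fail=16;  out {2}∪{4}={2,4}

Text stream:
pos 0 'e': at 2
pos 1 'e': at 6
pos 2 'c': at 7
pos 3 'd': at 8
pos 4 'd': at 9  ** P2@[0:4],P4@[2:4]
pos 5 'a': at 1 (via fail)  ** P0@[5:5]
pos 6 'd': at 10 (via fail)
pos 7 'c': at 14 (via fail)
pos 8 'd': at 15
pos 9 'd': at 16  ** P4@[7:9]
pos 10 'd': at 11 (via fail)
pos 11 'a': at 1 (via fail)  ** P0@[11:11]
pos 12 'd': at 10 (via fail)
pos 13 'b': at 0 (via fail)
pos 14 'e': at 2
pos 15 'e': at 6
pos 16 'c': at 7
pos 17 'd': at 8
pos 18 'd': at 9  ** P2@[14:18],P4@[16:18]
pos 19 'b': at 0 (via fail)
pos 20 'b': at 0
pos 21 'd': at 10
pos 22 'd': at 11
pos 23 'e': at 12
pos 24 'b': at 13  ** P3@[21:24]
pos 25 'e': at 2 (via fail)
pos 26 'd': at 3
pos 27 'b': at 4
pos 28 'e': at 5  ** P1@[25:28]
pos 29 'b': at 0 (via fail)
pos 30 'c': at 14
pos 31 'd': at 15
pos 32 'e': at 2 (via fail)
pos 33 'a': at 1 (via fail)  ** P0@[33:33]
pos 34 'd': at 10 (via fail)
pos 35 'd': at 11
pos 36 'd': at 11 (via fail)
pos 37 'e': at 12
pos 38 'b': at 13  ** P3@[35:38]
pos 39 'c': at 14 (via fail)
pos 40 'e': at 2 (via fail)
pos 41 'e': at 6
pos 42 'c': at 7

Matches: [[4,2],[4,4],[5,0],[9,4],[11,0],[18,2],[18,4],[24,3],[28,1],[33,0],[38,3]]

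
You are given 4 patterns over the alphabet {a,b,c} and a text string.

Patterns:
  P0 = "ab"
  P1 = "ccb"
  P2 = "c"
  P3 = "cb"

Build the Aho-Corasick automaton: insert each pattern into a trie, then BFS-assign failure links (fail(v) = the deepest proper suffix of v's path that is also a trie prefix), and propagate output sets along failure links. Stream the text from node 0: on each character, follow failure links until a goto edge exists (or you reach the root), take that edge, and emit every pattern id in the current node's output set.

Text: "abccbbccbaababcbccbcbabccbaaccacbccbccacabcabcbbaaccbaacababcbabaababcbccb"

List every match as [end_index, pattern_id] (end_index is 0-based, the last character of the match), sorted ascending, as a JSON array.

Construct AC machine:
Trie nodes:
  0='ε' goto a→1 c→3
  1='a' goto b→2
  2='ab' goto ·  ←P0
  3='c' goto b→6 c→4  ←P2
  4='cc' goto b→5
  5='ccb' goto ·  ←P1
  6='cb' goto ·  ←P3

BFS fail/out derivation:
  n1('a'): parent n0 fail=0; on 'a' 0 → fail=0;  out ∅∪∅=∅
  n3('c'): parent n0 fail=0; on 'c' 0 → fail=0;  out {2}∪∅={2}
  n2('ab'): parent n1 fail=0; on 'b' 0 → fail=0;  out {0}∪∅={0}
  n4('cc'): parent n3 fail=0; on 'c' 0 → fail=3;  out ∅∪{2}={2}
  n6('cb'): parent n3 fail=0; on 'b' 0 → fail=0;  out {3}∪∅={3}
  n5('ccb'): parent n4 fail=3; on 'b' 3 → fail=6;  out {1}∪{3}={1,3}

Scan:
[0] read 'a'  n0⇒n1
[1] read 'b'  n1⇒n2  → match P0@[0:1]
[2] read 'c'  n2⇒n3 (via fail)  → match P2@[2:2]
[3] read 'c'  n3⇒n4  → match P2@[3:3]
[4] read 'b'  n4⇒n5  → match P1@[2:4],P3@[3:4]
[5] read 'b'  n5⇒n0 (via fail)
[6] read 'c'  n0⇒n3  → match P2@[6:6]
[7] read 'c'  n3⇒n4  → match P2@[7:7]
[8] read 'b'  n4⇒n5  → match P1@[6:8],P3@[7:8]
[9] read 'a'  n5⇒n1 (via fail)
[10] read 'a'  n1⇒n1 (via fail)
[11] read 'b'  n1⇒n2  → match P0@[10:11]
[12] read 'a'  n2⇒n1 (via fail)
[13] read 'b'  n1⇒n2  → match P0@[12:13]
[14] read 'c'  n2⇒n3 (via fail)  → match P2@[14:14]
[15] read 'b'  n3⇒n6  → match P3@[14:15]
[16] read 'c'  n6⇒n3 (via fail)  → match P2@[16:16]
[17] read 'c'  n3⇒n4  → match P2@[17:17]
[18] read 'b'  n4⇒n5  → match P1@[16:18],P3@[17:18]
[19] read 'c'  n5⇒n3 (via fail)  → match P2@[19:19]
[20] read 'b'  n3⇒n6  → match P3@[19:20]
[21] read 'a'  n6⇒n1 (via fail)
[22] read 'b'  n1⇒n2  → match P0@[21:22]
[23] read 'c'  n2⇒n3 (via fail)  → match P2@[23:23]
[24] read 'c'  n3⇒n4  → match P2@[24:24]
[25] read 'b'  n4⇒n5  → match P1@[23:25],P3@[24:25]
[26] read 'a'  n5⇒n1 (via fail)
[27] read 'a'  n1⇒n1 (via fail)
[28] read 'c'  n1⇒n3 (via fail)  → match P2@[28:28]
[29] read 'c'  n3⇒n4  → match P2@[29:29]
[30] read 'a'  n4⇒n1 (via fail)
[31] read 'c'  n1⇒n3 (via fail)  → match P2@[31:31]
[32] read 'b'  n3⇒n6  → match P3@[31:32]
[33] read 'c'  n6⇒n3 (via fail)  → match P2@[33:33]
[34] read 'c'  n3⇒n4  → match P2@[34:34]
[35] read 'b'  n4⇒n5  → match P1@[33:35],P3@[34:35]
[36] read 'c'  n5⇒n3 (via fail)  → match P2@[36:36]
[37] read 'c'  n3⇒n4  → match P2@[37:37]
[38] read 'a'  n4⇒n1 (via fail)
[39] read 'c'  n1⇒n3 (via fail)  → match P2@[39:39]
[40] read 'a'  n3⇒n1 (via fail)
[41] read 'b'  n1⇒n2  → match P0@[40:41]
[42] read 'c'  n2⇒n3 (via fail)  → match P2@[42:42]
[43] read 'a'  n3⇒n1 (via fail)
[44] read 'b'  n1⇒n2  → match P0@[43:44]
[45] read 'c'  n2⇒n3 (via fail)  → match P2@[45:45]
[46] read 'b'  n3⇒n6  → match P3@[45:46]
[47] read 'b'  n6⇒n0 (via fail)
[48] read 'a'  n0⇒n1
[49] read 'a'  n1⇒n1 (via fail)
[50] read 'c'  n1⇒n3 (via fail)  → match P2@[50:50]
[51] read 'c'  n3⇒n4  → match P2@[51:51]
[52] read 'b'  n4⇒n5  → match P1@[50:52],P3@[51:52]
[53] read 'a'  n5⇒n1 (via fail)
[54] read 'a'  n1⇒n1 (via fail)
[55] read 'c'  n1⇒n3 (via fail)  → match P2@[55:55]
[56] read 'a'  n3⇒n1 (via fail)
[57] read 'b'  n1⇒n2  → match P0@[56:57]
[58] read 'a'  n2⇒n1 (via fail)
[59] read 'b'  n1⇒n2  → match P0@[58:59]
[60] read 'c'  n2⇒n3 (via fail)  → match P2@[60:60]
[61] read 'b'  n3⇒n6  → match P3@[60:61]
[62] read 'a'  n6⇒n1 (via fail)
[63] read 'b'  n1⇒n2  → match P0@[62:63]
[64] read 'a'  n2⇒n1 (via fail)
[65] read 'a'  n1⇒n1 (via fail)
[66] read 'b'  n1⇒n2  → match P0@[65:66]
[67] read 'a'  n2⇒n1 (via fail)
[68] read 'b'  n1⇒n2  → match P0@[67:68]
[69] read 'c'  n2⇒n3 (via fail)  → match P2@[69:69]
[70] read 'b'  n3⇒n6  → match P3@[69:70]
[71] read 'c'  n6⇒n3 (via fail)  → match P2@[71:71]
[72] read 'c'  n3⇒n4  → match P2@[72:72]
[73] read 'b'  n4⇒n5  → match P1@[71:73],P3@[72:73]

All matches (sorted): [[1,0],[2,2],[3,2],[4,1],[4,3],[6,2],[7,2],[8,1],[8,3],[11,0],[13,0],[14,2],[15,3],[16,2],[17,2],[18,1],[18,3],[19,2],[20,3],[22,0],[23,2],[24,2],[25,1],[25,3],[28,2],[29,2],[31,2],[32,3],[33,2],[34,2],[35,1],[35,3],[36,2],[37,2],[39,2],[41,0],[42,2],[44,0],[45,2],[46,3],[50,2],[51,2],[52,1],[52,3],[55,2],[57,0],[59,0],[60,2],[61,3],[63,0],[66,0],[68,0],[69,2],[70,3],[71,2],[72,2],[73,1],[73,3]]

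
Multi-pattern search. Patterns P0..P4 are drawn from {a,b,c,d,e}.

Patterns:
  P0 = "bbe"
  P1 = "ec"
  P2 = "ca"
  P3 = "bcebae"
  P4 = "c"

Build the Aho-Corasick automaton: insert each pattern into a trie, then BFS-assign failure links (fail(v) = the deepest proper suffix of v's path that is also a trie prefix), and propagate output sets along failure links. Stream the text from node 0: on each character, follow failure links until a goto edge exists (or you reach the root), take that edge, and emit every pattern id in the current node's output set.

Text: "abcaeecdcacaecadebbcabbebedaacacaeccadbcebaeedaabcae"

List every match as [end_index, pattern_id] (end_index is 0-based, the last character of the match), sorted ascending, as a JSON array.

Construct AC machine:
Trie nodes:
  n0 'ε': b→1 c→6 e→4
  n1 'b': b→2 c→8
  n2 'bb': e→3
  n3 'bbe': ·  ←P0
  n4 'e': c→5
  n5 'ec': ·  ←P1
  n6 'c': a→7  ←P4
  n7 'ca': ·  ←P2
  n8 'bc': e→9
  n9 'bce': b→10
  n10 'bceb': a→11
  n11 'bceba': e→12
  n12 'bcebae': ·  ←P3

Failure links (BFS by depth):
  n1('b'): parent n0 fail=0; on 'b' 0 → fail=0;  out ∅∪∅=∅
  n4('e'): parent n0 fail=0; on 'e' 0 → fail=0;  out ∅∪∅=∅
  n6('c'): parent n0 fail=0; on 'c' 0 → fail=0;  out {4}∪∅={4}
  n2('bb'): parent n1 fail=0; on 'b' 0 → fail=1;  out ∅∪∅=∅
  n5('ec'): parent n4 fail=0; on 'c' 0 → fail=6;  out {1}∪{4}={1,4}
  n7('ca'): parent n6 fail=0; on 'a' 0 → fail=0;  out {2}∪∅={2}
  n8('bc'): parent n1 fail=0; on 'c' 0 → fail=6;  out ∅∪{4}={4}
  n3('bbe'): parent n2 fail=1; on 'e' 1→0 → fail=4;  out {0}∪∅={0}
  n9('bce'): parent n8 fail=6; on 'e' 6→0 → fail=4;  out ∅∪∅=∅
  n10('bceb'): parent n9 fail=4; on 'b' 4→0 → fail=1;  out ∅∪∅=∅
  n11('bceba'): parent n10 fail=1; on 'a' 1→0 → fail=0;  out ∅∪∅=∅
  n12('bcebae'): parent n11 fail=0; on 'e' 0 → fail=4;  out {3}∪∅={3}

Run:
i=0 'a': node 0→0
i=1 'b': node 0→1
i=2 'c': node 1→8  ** P4@[2:2]
i=3 'a': node 8→7 (via fail)  ** P2@[2:3]
i=4 'e': node 7→4 (via fail)
i=5 'e': node 4→4 (via fail)
i=6 'c': node 4→5  ** P1@[5:6],P4@[6:6]
i=7 'd': node 5→0 (via fail)
i=8 'c': node 0→6  ** P4@[8:8]
i=9 'a': node 6→7  ** P2@[8:9]
i=10 'c': node 7→6 (via fail)  ** P4@[10:10]
i=11 'a': node 6→7  ** P2@[10:11]
i=12 'e': node 7→4 (via fail)
i=13 'c': node 4→5  ** P1@[12:13],P4@[13:13]
i=14 'a': node 5→7 (via fail)  ** P2@[13:14]
i=15 'd': node 7→0 (via fail)
i=16 'e': node 0→4
i=17 'b': node 4→1 (via fail)
i=18 'b': node 1→2
i=19 'c': node 2→8 (via fail)  ** P4@[19:19]
i=20 'a': node 8→7 (via fail)  ** P2@[19:20]
i=21 'b': node 7→1 (via fail)
i=22 'b': node 1→2
i=23 'e': node 2→3  ** P0@[21:23]
i=24 'b': node 3→1 (via fail)
i=25 'e': node 1→4 (via fail)
i=26 'd': node 4→0 (via fail)
i=27 'a': node 0→0
i=28 'a': node 0→0
i=29 'c': node 0→6  ** P4@[29:29]
i=30 'a': node 6→7  ** P2@[29:30]
i=31 'c': node 7→6 (via fail)  ** P4@[31:31]
i=32 'a': node 6→7  ** P2@[31:32]
i=33 'e': node 7→4 (via fail)
i=34 'c': node 4→5  ** P1@[33:34],P4@[34:34]
i=35 'c': node 5→6 (via fail)  ** P4@[35:35]
i=36 'a': node 6→7  ** P2@[35:36]
i=37 'd': node 7→0 (via fail)
i=38 'b': node 0→1
i=39 'c': node 1→8  ** P4@[39:39]
i=40 'e': node 8→9
i=41 'b': node 9→10
i=42 'a': node 10→11
i=43 'e': node 11→12  ** P3@[38:43]
i=44 'e': node 12→4 (via fail)
i=45 'd': node 4→0 (via fail)
i=46 'a': node 0→0
i=47 'a': node 0→0
i=48 'b': node 0→1
i=49 'c': node 1→8  ** P4@[49:49]
i=50 'a': node 8→7 (via fail)  ** P2@[49:50]
i=51 'e': node 7→4 (via fail)

Result: [[2,4],[3,2],[6,1],[6,4],[8,4],[9,2],[10,4],[11,2],[13,1],[13,4],[14,2],[19,4],[20,2],[23,0],[29,4],[30,2],[31,4],[32,2],[34,1],[34,4],[35,4],[36,2],[39,4],[43,3],[49,4],[50,2]]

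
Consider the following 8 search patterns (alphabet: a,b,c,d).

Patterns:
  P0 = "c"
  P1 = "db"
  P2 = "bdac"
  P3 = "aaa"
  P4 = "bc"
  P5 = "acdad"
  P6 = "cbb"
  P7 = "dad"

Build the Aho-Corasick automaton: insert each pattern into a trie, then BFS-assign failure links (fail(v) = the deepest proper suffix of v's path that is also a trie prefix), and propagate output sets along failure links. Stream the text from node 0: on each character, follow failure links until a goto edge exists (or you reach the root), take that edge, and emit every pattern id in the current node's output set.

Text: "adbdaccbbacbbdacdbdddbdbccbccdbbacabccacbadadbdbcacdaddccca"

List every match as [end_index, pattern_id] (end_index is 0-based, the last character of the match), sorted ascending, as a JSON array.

Build automaton:
Trie nodes:
  n0 'ε': a→8 b→4 c→1 d→2
  n1 'c': b→16  ←P0
  n2 'd': a→18 b→3
  n3 'db': ·  ←P1
  n4 'b': c→11 d→5
  n5 'bd': a→6
  n6 'bda': c→7
  n7 'bdac': ·  ←P2
  n8 'a': a→9 c→12
  n9 'aa': a→10
  n10 'aaa': ·  ←P3
  n11 'bc': ·  ←P4
  n12 'ac': d→13
  n13 'acd': a→14
  n14 'acda': d→15
  n15 'acdad': ·  ←P5
  n16 'cb': b→17
  n17 'cbb': ·  ←P6
  n18 'da': d→19
  n19 'dad': ·  ←P7

BFS fail/out derivation:
  fail(1) 'c': from fail(0)=0 chase 'c': 0 ⇒ 0;  out={0}∪out(0)={0}
  fail(2) 'd': from fail(0)=0 chase 'd': 0 ⇒ 0;  out=∅∪out(0)=∅
  fail(4) 'b': from fail(0)=0 chase 'b': 0 ⇒ 0;  out=∅∪out(0)=∅
  fail(8) 'a': from fail(0)=0 chase 'a': 0 ⇒ 0;  out=∅∪out(0)=∅
  fail(3) 'db': from fail(2)=0 chase 'b': 0 ⇒ 4;  out={1}∪out(4)={1}
  fail(5) 'bd': from fail(4)=0 chase 'd': 0 ⇒ 2;  out=∅∪out(2)=∅
  fail(9) 'aa': from fail(8)=0 chase 'a': 0 ⇒ 8;  out=∅∪out(8)=∅
  fail(11) 'bc': from fail(4)=0 chase 'c': 0 ⇒ 1;  out={4}∪out(1)={0,4}
  fail(12) 'ac': from fail(8)=0 chase 'c': 0 ⇒ 1;  out=∅∪out(1)={0}
  fail(16) 'cb': from fail(1)=0 chase 'b': 0 ⇒ 4;  out=∅∪out(4)=∅
  fail(18) 'da': from fail(2)=0 chase 'a': 0 ⇒ 8;  out=∅∪out(8)=∅
  fail(6) 'bda': from fail(5)=2 chase 'a': 2 ⇒ 18;  out=∅∪out(18)=∅
  fail(10) 'aaa': from fail(9)=8 chase 'a': 8 ⇒ 9;  out={3}∪out(9)={3}
  fail(13) 'acd': from fail(12)=1 chase 'd': 1→0 ⇒ 2;  out=∅∪out(2)=∅
  fail(17) 'cbb': from fail(16)=4 chase 'b': 4→0 ⇒ 4;  out={6}∪out(4)={6}
  fail(19) 'dad': from fail(18)=8 chase 'd': 8→0 ⇒ 2;  out={7}∪out(2)={7}
  fail(7) 'bdac': from fail(6)=18 chase 'c': 18→8 ⇒ 12;  out={2}∪out(12)={0,2}
  fail(14) 'acda': from fail(13)=2 chase 'a': 2 ⇒ 18;  out=∅∪out(18)=∅
  fail(15) 'acdad': from fail(14)=18 chase 'd': 18 ⇒ 19;  out={5}∪out(19)={5,7}

Run:
[0] read 'a'  n0⇒n8
[1] read 'd'  n8⇒n2 ·f
[2] read 'b'  n2⇒n3  ** P1@[1:2]
[3] read 'd'  n3⇒n5 ·f
[4] read 'a'  n5⇒n6
[5] read 'c'  n6⇒n7  ** P0@[5:5],P2@[2:5]
[6] read 'c'  n7⇒n1 ·f  ** P0@[6:6]
[7] read 'b'  n1⇒n16
[8] read 'b'  n16⇒n17  ** P6@[6:8]
[9] read 'a'  n17⇒n8 ·f
[10] read 'c'  n8⇒n12  ** P0@[10:10]
[11] read 'b'  n12⇒n16 ·f
[12] read 'b'  n16⇒n17  ** P6@[10:12]
[13] read 'd'  n17⇒n5 ·f
[14] read 'a'  n5⇒n6
[15] read 'c'  n6⇒n7  ** P0@[15:15],P2@[12:15]
[16] read 'd'  n7⇒n13 ·f
[17] read 'b'  n13⇒n3 ·f  ** P1@[16:17]
[18] read 'd'  n3⇒n5 ·f
[19] read 'd'  n5⇒n2 ·f
[20] read 'd'  n2⇒n2 ·f
[21] read 'b'  n2⇒n3  ** P1@[20:21]
[22] read 'd'  n3⇒n5 ·f
[23] read 'b'  n5⇒n3 ·f  ** P1@[22:23]
[24] read 'c'  n3⇒n11 ·f  ** P0@[24:24],P4@[23:24]
[25] read 'c'  n11⇒n1 ·f  ** P0@[25:25]
[26] read 'b'  n1⇒n16
[27] read 'c'  n16⇒n11 ·f  ** P0@[27:27],P4@[26:27]
[28] read 'c'  n11⇒n1 ·f  ** P0@[28:28]
[29] read 'd'  n1⇒n2 ·f
[30] read 'b'  n2⇒n3  ** P1@[29:30]
[31] read 'b'  n3⇒n4 ·f
[32] read 'a'  n4⇒n8 ·f
[33] read 'c'  n8⇒n12  ** P0@[33:33]
[34] read 'a'  n12⇒n8 ·f
[35] read 'b'  n8⇒n4 ·f
[36] read 'c'  n4⇒n11  ** P0@[36:36],P4@[35:36]
[37] read 'c'  n11⇒n1 ·f  ** P0@[37:37]
[38] read 'a'  n1⇒n8 ·f
[39] read 'c'  n8⇒n12  ** P0@[39:39]
[40] read 'b'  n12⇒n16 ·f
[41] read 'a'  n16⇒n8 ·f
[42] read 'd'  n8⇒n2 ·f
[43] read 'a'  n2⇒n18
[44] read 'd'  n18⇒n19  ** P7@[42:44]
[45] read 'b'  n19⇒n3 ·f  ** P1@[44:45]
[46] read 'd'  n3⇒n5 ·f
[47] read 'b'  n5⇒n3 ·f  ** P1@[46:47]
[48] read 'c'  n3⇒n11 ·f  ** P0@[48:48],P4@[47:48]
[49] read 'a'  n11⇒n8 ·f
[50] read 'c'  n8⇒n12  ** P0@[50:50]
[51] read 'd'  n12⇒n13
[52] read 'a'  n13⇒n14
[53] read 'd'  n14⇒n15  ** P5@[49:53],P7@[51:53]
[54] read 'd'  n15⇒n2 ·f
[55] read 'c'  n2⇒n1 ·f  ** P0@[55:55]
[56] read 'c'  n1⇒n1 ·f  ** P0@[56:56]
[57] read 'c'  n1⇒n1 ·f  ** P0@[57:57]
[58] read 'a'  n1⇒n8 ·f

Result: [[2,1],[5,0],[5,2],[6,0],[8,6],[10,0],[12,6],[15,0],[15,2],[17,1],[21,1],[23,1],[24,0],[24,4],[25,0],[27,0],[27,4],[28,0],[30,1],[33,0],[36,0],[36,4],[37,0],[39,0],[44,7],[45,1],[47,1],[48,0],[48,4],[50,0],[53,5],[53,7],[55,0],[56,0],[57,0]]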